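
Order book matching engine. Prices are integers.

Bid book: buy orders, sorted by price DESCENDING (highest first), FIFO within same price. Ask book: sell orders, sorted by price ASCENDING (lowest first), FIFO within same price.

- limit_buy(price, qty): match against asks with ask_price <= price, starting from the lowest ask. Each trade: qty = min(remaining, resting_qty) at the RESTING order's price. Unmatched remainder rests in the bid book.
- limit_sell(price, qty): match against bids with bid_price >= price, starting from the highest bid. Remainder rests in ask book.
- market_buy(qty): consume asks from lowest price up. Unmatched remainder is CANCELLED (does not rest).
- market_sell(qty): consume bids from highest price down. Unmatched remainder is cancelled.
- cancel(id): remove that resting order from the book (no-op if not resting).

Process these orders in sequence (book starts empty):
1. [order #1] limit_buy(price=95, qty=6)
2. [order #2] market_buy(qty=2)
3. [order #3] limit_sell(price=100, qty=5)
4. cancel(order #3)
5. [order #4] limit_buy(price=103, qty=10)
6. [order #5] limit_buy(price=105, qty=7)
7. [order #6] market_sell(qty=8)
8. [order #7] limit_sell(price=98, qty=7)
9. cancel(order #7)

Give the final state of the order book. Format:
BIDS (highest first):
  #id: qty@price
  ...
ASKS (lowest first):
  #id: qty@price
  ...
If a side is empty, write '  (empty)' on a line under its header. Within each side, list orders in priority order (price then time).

Answer: BIDS (highest first):
  #4: 2@103
  #1: 6@95
ASKS (lowest first):
  (empty)

Derivation:
After op 1 [order #1] limit_buy(price=95, qty=6): fills=none; bids=[#1:6@95] asks=[-]
After op 2 [order #2] market_buy(qty=2): fills=none; bids=[#1:6@95] asks=[-]
After op 3 [order #3] limit_sell(price=100, qty=5): fills=none; bids=[#1:6@95] asks=[#3:5@100]
After op 4 cancel(order #3): fills=none; bids=[#1:6@95] asks=[-]
After op 5 [order #4] limit_buy(price=103, qty=10): fills=none; bids=[#4:10@103 #1:6@95] asks=[-]
After op 6 [order #5] limit_buy(price=105, qty=7): fills=none; bids=[#5:7@105 #4:10@103 #1:6@95] asks=[-]
After op 7 [order #6] market_sell(qty=8): fills=#5x#6:7@105 #4x#6:1@103; bids=[#4:9@103 #1:6@95] asks=[-]
After op 8 [order #7] limit_sell(price=98, qty=7): fills=#4x#7:7@103; bids=[#4:2@103 #1:6@95] asks=[-]
After op 9 cancel(order #7): fills=none; bids=[#4:2@103 #1:6@95] asks=[-]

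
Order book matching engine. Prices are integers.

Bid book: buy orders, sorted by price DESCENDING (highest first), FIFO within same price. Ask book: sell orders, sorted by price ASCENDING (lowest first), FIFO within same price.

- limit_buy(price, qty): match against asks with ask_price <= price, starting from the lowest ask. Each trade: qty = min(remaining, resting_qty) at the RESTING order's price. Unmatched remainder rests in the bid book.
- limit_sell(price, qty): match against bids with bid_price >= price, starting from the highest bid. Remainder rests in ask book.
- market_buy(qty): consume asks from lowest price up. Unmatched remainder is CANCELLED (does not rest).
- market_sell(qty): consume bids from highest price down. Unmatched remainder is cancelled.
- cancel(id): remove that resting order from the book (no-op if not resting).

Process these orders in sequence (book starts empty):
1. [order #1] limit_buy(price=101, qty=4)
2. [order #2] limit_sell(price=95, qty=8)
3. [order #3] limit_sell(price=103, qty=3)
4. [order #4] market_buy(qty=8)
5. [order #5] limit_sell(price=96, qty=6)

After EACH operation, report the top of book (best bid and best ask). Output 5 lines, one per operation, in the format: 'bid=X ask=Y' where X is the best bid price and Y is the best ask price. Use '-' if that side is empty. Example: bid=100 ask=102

Answer: bid=101 ask=-
bid=- ask=95
bid=- ask=95
bid=- ask=-
bid=- ask=96

Derivation:
After op 1 [order #1] limit_buy(price=101, qty=4): fills=none; bids=[#1:4@101] asks=[-]
After op 2 [order #2] limit_sell(price=95, qty=8): fills=#1x#2:4@101; bids=[-] asks=[#2:4@95]
After op 3 [order #3] limit_sell(price=103, qty=3): fills=none; bids=[-] asks=[#2:4@95 #3:3@103]
After op 4 [order #4] market_buy(qty=8): fills=#4x#2:4@95 #4x#3:3@103; bids=[-] asks=[-]
After op 5 [order #5] limit_sell(price=96, qty=6): fills=none; bids=[-] asks=[#5:6@96]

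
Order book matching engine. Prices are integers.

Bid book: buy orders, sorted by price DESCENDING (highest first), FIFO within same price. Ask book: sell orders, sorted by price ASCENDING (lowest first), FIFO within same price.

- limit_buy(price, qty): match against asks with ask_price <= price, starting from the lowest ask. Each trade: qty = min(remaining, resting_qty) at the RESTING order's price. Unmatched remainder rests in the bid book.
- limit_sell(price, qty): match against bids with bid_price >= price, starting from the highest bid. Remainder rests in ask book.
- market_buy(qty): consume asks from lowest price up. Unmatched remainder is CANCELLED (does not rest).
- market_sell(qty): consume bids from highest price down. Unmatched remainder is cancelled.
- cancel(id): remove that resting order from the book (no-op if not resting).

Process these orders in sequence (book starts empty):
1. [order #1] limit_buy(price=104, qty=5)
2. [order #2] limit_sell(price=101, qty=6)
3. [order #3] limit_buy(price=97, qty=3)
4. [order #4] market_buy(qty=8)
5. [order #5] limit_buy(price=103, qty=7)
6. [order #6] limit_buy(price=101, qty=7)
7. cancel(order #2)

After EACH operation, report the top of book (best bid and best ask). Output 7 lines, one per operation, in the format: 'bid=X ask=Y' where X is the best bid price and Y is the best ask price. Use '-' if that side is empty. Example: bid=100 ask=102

After op 1 [order #1] limit_buy(price=104, qty=5): fills=none; bids=[#1:5@104] asks=[-]
After op 2 [order #2] limit_sell(price=101, qty=6): fills=#1x#2:5@104; bids=[-] asks=[#2:1@101]
After op 3 [order #3] limit_buy(price=97, qty=3): fills=none; bids=[#3:3@97] asks=[#2:1@101]
After op 4 [order #4] market_buy(qty=8): fills=#4x#2:1@101; bids=[#3:3@97] asks=[-]
After op 5 [order #5] limit_buy(price=103, qty=7): fills=none; bids=[#5:7@103 #3:3@97] asks=[-]
After op 6 [order #6] limit_buy(price=101, qty=7): fills=none; bids=[#5:7@103 #6:7@101 #3:3@97] asks=[-]
After op 7 cancel(order #2): fills=none; bids=[#5:7@103 #6:7@101 #3:3@97] asks=[-]

Answer: bid=104 ask=-
bid=- ask=101
bid=97 ask=101
bid=97 ask=-
bid=103 ask=-
bid=103 ask=-
bid=103 ask=-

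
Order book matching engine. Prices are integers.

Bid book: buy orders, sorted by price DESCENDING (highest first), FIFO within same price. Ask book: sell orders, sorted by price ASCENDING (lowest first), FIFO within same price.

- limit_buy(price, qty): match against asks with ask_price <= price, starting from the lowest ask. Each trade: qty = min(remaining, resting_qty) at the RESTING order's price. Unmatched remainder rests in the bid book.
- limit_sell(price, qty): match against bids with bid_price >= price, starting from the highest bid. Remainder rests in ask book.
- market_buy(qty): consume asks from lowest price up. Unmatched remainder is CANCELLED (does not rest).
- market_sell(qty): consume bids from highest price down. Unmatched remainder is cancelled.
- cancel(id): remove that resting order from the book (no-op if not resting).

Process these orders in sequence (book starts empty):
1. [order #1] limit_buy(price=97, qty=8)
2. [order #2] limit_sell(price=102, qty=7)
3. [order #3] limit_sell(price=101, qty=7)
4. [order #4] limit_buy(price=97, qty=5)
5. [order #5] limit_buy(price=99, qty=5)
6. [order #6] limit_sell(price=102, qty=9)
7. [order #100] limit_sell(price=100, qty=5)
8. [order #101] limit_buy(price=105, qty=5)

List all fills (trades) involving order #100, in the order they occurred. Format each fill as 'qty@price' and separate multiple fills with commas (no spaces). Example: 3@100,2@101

Answer: 5@100

Derivation:
After op 1 [order #1] limit_buy(price=97, qty=8): fills=none; bids=[#1:8@97] asks=[-]
After op 2 [order #2] limit_sell(price=102, qty=7): fills=none; bids=[#1:8@97] asks=[#2:7@102]
After op 3 [order #3] limit_sell(price=101, qty=7): fills=none; bids=[#1:8@97] asks=[#3:7@101 #2:7@102]
After op 4 [order #4] limit_buy(price=97, qty=5): fills=none; bids=[#1:8@97 #4:5@97] asks=[#3:7@101 #2:7@102]
After op 5 [order #5] limit_buy(price=99, qty=5): fills=none; bids=[#5:5@99 #1:8@97 #4:5@97] asks=[#3:7@101 #2:7@102]
After op 6 [order #6] limit_sell(price=102, qty=9): fills=none; bids=[#5:5@99 #1:8@97 #4:5@97] asks=[#3:7@101 #2:7@102 #6:9@102]
After op 7 [order #100] limit_sell(price=100, qty=5): fills=none; bids=[#5:5@99 #1:8@97 #4:5@97] asks=[#100:5@100 #3:7@101 #2:7@102 #6:9@102]
After op 8 [order #101] limit_buy(price=105, qty=5): fills=#101x#100:5@100; bids=[#5:5@99 #1:8@97 #4:5@97] asks=[#3:7@101 #2:7@102 #6:9@102]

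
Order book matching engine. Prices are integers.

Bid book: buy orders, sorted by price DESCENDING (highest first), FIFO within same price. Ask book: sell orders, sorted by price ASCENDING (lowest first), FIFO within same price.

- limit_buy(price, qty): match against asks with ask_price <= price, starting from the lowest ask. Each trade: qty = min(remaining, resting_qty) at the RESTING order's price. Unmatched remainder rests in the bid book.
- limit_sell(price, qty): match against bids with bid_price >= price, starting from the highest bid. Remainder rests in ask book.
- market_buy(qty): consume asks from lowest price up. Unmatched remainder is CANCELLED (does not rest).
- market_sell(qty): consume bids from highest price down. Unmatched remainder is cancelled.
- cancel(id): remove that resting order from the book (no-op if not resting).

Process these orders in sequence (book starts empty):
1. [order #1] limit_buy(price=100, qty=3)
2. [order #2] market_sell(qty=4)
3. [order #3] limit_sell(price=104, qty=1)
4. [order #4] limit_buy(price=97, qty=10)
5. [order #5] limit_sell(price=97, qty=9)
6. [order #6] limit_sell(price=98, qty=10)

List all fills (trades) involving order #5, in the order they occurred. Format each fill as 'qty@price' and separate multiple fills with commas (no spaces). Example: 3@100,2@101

After op 1 [order #1] limit_buy(price=100, qty=3): fills=none; bids=[#1:3@100] asks=[-]
After op 2 [order #2] market_sell(qty=4): fills=#1x#2:3@100; bids=[-] asks=[-]
After op 3 [order #3] limit_sell(price=104, qty=1): fills=none; bids=[-] asks=[#3:1@104]
After op 4 [order #4] limit_buy(price=97, qty=10): fills=none; bids=[#4:10@97] asks=[#3:1@104]
After op 5 [order #5] limit_sell(price=97, qty=9): fills=#4x#5:9@97; bids=[#4:1@97] asks=[#3:1@104]
After op 6 [order #6] limit_sell(price=98, qty=10): fills=none; bids=[#4:1@97] asks=[#6:10@98 #3:1@104]

Answer: 9@97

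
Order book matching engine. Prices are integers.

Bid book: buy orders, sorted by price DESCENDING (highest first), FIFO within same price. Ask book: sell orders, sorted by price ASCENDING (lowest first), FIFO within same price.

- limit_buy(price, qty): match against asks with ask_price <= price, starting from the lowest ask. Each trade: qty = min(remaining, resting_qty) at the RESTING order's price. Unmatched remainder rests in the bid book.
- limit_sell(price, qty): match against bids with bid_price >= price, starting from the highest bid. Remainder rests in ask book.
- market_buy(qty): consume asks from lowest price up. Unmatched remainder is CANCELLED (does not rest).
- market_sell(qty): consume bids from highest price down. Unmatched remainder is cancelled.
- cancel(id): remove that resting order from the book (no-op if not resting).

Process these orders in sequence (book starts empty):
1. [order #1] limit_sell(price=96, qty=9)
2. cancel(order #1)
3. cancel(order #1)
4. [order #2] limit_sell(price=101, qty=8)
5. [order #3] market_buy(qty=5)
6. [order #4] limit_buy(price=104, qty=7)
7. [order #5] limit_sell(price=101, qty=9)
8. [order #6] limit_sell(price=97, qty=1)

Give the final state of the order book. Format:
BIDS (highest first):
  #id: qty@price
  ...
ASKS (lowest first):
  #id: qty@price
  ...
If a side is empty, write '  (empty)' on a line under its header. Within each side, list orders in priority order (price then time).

Answer: BIDS (highest first):
  (empty)
ASKS (lowest first):
  #6: 1@97
  #5: 5@101

Derivation:
After op 1 [order #1] limit_sell(price=96, qty=9): fills=none; bids=[-] asks=[#1:9@96]
After op 2 cancel(order #1): fills=none; bids=[-] asks=[-]
After op 3 cancel(order #1): fills=none; bids=[-] asks=[-]
After op 4 [order #2] limit_sell(price=101, qty=8): fills=none; bids=[-] asks=[#2:8@101]
After op 5 [order #3] market_buy(qty=5): fills=#3x#2:5@101; bids=[-] asks=[#2:3@101]
After op 6 [order #4] limit_buy(price=104, qty=7): fills=#4x#2:3@101; bids=[#4:4@104] asks=[-]
After op 7 [order #5] limit_sell(price=101, qty=9): fills=#4x#5:4@104; bids=[-] asks=[#5:5@101]
After op 8 [order #6] limit_sell(price=97, qty=1): fills=none; bids=[-] asks=[#6:1@97 #5:5@101]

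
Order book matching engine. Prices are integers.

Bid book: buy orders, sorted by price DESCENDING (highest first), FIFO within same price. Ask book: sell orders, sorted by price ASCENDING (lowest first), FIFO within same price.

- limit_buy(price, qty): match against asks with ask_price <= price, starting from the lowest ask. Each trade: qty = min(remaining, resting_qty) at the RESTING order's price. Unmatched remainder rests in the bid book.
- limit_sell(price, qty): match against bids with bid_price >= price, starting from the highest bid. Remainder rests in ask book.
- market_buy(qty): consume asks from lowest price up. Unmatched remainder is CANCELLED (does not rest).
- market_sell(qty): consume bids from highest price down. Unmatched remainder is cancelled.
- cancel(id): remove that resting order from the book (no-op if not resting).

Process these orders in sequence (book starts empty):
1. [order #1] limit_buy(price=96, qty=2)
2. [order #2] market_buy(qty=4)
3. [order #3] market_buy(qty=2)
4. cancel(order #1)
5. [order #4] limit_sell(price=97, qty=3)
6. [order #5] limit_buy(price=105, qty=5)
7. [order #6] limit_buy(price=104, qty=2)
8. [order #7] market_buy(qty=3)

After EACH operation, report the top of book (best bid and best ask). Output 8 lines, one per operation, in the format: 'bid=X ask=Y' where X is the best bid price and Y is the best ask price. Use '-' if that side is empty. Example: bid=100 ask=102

After op 1 [order #1] limit_buy(price=96, qty=2): fills=none; bids=[#1:2@96] asks=[-]
After op 2 [order #2] market_buy(qty=4): fills=none; bids=[#1:2@96] asks=[-]
After op 3 [order #3] market_buy(qty=2): fills=none; bids=[#1:2@96] asks=[-]
After op 4 cancel(order #1): fills=none; bids=[-] asks=[-]
After op 5 [order #4] limit_sell(price=97, qty=3): fills=none; bids=[-] asks=[#4:3@97]
After op 6 [order #5] limit_buy(price=105, qty=5): fills=#5x#4:3@97; bids=[#5:2@105] asks=[-]
After op 7 [order #6] limit_buy(price=104, qty=2): fills=none; bids=[#5:2@105 #6:2@104] asks=[-]
After op 8 [order #7] market_buy(qty=3): fills=none; bids=[#5:2@105 #6:2@104] asks=[-]

Answer: bid=96 ask=-
bid=96 ask=-
bid=96 ask=-
bid=- ask=-
bid=- ask=97
bid=105 ask=-
bid=105 ask=-
bid=105 ask=-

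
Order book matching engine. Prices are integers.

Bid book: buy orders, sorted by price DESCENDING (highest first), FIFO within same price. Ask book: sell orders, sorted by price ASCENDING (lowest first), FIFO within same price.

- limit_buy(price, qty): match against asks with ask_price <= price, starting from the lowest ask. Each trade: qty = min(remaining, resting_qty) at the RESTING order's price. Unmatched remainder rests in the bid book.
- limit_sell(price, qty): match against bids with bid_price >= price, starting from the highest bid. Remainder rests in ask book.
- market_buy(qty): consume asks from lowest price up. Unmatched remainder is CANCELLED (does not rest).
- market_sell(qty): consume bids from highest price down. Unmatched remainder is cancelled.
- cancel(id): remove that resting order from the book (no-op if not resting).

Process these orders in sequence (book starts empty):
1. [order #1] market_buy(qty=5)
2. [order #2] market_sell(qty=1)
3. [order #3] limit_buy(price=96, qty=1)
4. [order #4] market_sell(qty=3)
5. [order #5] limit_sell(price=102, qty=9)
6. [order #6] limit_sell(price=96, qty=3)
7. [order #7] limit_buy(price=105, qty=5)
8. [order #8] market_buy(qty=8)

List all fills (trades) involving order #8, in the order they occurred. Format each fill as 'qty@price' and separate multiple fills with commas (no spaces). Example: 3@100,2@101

After op 1 [order #1] market_buy(qty=5): fills=none; bids=[-] asks=[-]
After op 2 [order #2] market_sell(qty=1): fills=none; bids=[-] asks=[-]
After op 3 [order #3] limit_buy(price=96, qty=1): fills=none; bids=[#3:1@96] asks=[-]
After op 4 [order #4] market_sell(qty=3): fills=#3x#4:1@96; bids=[-] asks=[-]
After op 5 [order #5] limit_sell(price=102, qty=9): fills=none; bids=[-] asks=[#5:9@102]
After op 6 [order #6] limit_sell(price=96, qty=3): fills=none; bids=[-] asks=[#6:3@96 #5:9@102]
After op 7 [order #7] limit_buy(price=105, qty=5): fills=#7x#6:3@96 #7x#5:2@102; bids=[-] asks=[#5:7@102]
After op 8 [order #8] market_buy(qty=8): fills=#8x#5:7@102; bids=[-] asks=[-]

Answer: 7@102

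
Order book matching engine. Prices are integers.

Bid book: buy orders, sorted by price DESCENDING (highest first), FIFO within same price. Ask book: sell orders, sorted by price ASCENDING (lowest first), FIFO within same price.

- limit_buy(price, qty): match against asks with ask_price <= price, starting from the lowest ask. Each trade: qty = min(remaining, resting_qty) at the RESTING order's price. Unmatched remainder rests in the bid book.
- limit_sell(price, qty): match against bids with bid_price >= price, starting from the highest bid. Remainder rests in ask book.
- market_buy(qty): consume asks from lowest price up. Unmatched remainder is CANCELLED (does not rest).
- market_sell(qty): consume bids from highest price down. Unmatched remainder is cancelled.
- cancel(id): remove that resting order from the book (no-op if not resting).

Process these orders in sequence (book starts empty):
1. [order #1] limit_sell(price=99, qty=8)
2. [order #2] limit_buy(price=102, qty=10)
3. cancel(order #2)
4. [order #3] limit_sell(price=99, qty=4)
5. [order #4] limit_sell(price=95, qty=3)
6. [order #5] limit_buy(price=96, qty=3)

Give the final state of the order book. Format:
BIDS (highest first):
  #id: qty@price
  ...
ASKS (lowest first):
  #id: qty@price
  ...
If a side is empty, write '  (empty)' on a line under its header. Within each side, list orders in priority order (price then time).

After op 1 [order #1] limit_sell(price=99, qty=8): fills=none; bids=[-] asks=[#1:8@99]
After op 2 [order #2] limit_buy(price=102, qty=10): fills=#2x#1:8@99; bids=[#2:2@102] asks=[-]
After op 3 cancel(order #2): fills=none; bids=[-] asks=[-]
After op 4 [order #3] limit_sell(price=99, qty=4): fills=none; bids=[-] asks=[#3:4@99]
After op 5 [order #4] limit_sell(price=95, qty=3): fills=none; bids=[-] asks=[#4:3@95 #3:4@99]
After op 6 [order #5] limit_buy(price=96, qty=3): fills=#5x#4:3@95; bids=[-] asks=[#3:4@99]

Answer: BIDS (highest first):
  (empty)
ASKS (lowest first):
  #3: 4@99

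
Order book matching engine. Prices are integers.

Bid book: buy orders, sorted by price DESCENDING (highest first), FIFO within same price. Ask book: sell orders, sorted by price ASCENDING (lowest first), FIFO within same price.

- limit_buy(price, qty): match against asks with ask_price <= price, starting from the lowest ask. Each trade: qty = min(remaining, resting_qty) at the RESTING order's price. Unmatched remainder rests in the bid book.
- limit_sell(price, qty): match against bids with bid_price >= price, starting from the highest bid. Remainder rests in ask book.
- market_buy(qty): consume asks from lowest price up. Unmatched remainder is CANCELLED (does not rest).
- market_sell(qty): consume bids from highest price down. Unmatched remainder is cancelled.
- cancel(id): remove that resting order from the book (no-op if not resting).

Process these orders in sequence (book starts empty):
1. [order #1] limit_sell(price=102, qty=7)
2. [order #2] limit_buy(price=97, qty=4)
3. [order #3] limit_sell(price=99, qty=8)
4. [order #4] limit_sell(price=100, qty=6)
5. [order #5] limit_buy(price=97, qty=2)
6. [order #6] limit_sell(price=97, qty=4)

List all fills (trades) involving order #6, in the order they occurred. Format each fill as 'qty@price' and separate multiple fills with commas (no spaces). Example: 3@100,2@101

Answer: 4@97

Derivation:
After op 1 [order #1] limit_sell(price=102, qty=7): fills=none; bids=[-] asks=[#1:7@102]
After op 2 [order #2] limit_buy(price=97, qty=4): fills=none; bids=[#2:4@97] asks=[#1:7@102]
After op 3 [order #3] limit_sell(price=99, qty=8): fills=none; bids=[#2:4@97] asks=[#3:8@99 #1:7@102]
After op 4 [order #4] limit_sell(price=100, qty=6): fills=none; bids=[#2:4@97] asks=[#3:8@99 #4:6@100 #1:7@102]
After op 5 [order #5] limit_buy(price=97, qty=2): fills=none; bids=[#2:4@97 #5:2@97] asks=[#3:8@99 #4:6@100 #1:7@102]
After op 6 [order #6] limit_sell(price=97, qty=4): fills=#2x#6:4@97; bids=[#5:2@97] asks=[#3:8@99 #4:6@100 #1:7@102]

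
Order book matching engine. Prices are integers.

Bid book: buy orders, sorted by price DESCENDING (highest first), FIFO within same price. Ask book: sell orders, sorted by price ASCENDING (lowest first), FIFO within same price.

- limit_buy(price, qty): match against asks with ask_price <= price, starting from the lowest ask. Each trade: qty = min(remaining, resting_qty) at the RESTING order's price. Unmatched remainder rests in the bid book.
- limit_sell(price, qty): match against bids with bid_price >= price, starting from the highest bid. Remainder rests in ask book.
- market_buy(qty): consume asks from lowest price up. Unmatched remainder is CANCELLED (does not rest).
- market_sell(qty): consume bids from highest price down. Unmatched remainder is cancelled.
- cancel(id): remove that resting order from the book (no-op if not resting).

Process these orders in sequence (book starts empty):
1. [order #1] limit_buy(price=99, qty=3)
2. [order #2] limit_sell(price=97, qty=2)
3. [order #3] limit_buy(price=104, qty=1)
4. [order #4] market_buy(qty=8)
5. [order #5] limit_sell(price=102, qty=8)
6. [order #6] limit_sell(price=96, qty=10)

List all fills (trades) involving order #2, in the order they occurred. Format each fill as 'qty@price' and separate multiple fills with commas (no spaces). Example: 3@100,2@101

Answer: 2@99

Derivation:
After op 1 [order #1] limit_buy(price=99, qty=3): fills=none; bids=[#1:3@99] asks=[-]
After op 2 [order #2] limit_sell(price=97, qty=2): fills=#1x#2:2@99; bids=[#1:1@99] asks=[-]
After op 3 [order #3] limit_buy(price=104, qty=1): fills=none; bids=[#3:1@104 #1:1@99] asks=[-]
After op 4 [order #4] market_buy(qty=8): fills=none; bids=[#3:1@104 #1:1@99] asks=[-]
After op 5 [order #5] limit_sell(price=102, qty=8): fills=#3x#5:1@104; bids=[#1:1@99] asks=[#5:7@102]
After op 6 [order #6] limit_sell(price=96, qty=10): fills=#1x#6:1@99; bids=[-] asks=[#6:9@96 #5:7@102]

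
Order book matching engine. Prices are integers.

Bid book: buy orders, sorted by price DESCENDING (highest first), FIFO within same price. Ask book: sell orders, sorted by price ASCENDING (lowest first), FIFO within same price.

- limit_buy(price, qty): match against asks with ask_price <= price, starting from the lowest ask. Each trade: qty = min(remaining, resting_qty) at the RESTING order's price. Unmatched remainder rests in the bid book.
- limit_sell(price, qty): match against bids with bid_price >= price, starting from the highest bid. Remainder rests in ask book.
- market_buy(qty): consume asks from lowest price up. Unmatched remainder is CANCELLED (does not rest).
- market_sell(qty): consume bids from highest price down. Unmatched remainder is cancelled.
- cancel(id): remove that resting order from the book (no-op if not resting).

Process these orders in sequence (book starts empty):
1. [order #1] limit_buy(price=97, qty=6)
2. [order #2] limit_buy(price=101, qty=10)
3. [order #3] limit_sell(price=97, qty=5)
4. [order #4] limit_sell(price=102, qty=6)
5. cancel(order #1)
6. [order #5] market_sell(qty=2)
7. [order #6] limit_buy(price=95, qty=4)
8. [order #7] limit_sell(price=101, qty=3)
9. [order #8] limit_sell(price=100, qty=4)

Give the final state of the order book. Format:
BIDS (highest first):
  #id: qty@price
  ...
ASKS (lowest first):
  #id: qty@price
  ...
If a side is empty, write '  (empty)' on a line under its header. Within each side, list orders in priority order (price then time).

After op 1 [order #1] limit_buy(price=97, qty=6): fills=none; bids=[#1:6@97] asks=[-]
After op 2 [order #2] limit_buy(price=101, qty=10): fills=none; bids=[#2:10@101 #1:6@97] asks=[-]
After op 3 [order #3] limit_sell(price=97, qty=5): fills=#2x#3:5@101; bids=[#2:5@101 #1:6@97] asks=[-]
After op 4 [order #4] limit_sell(price=102, qty=6): fills=none; bids=[#2:5@101 #1:6@97] asks=[#4:6@102]
After op 5 cancel(order #1): fills=none; bids=[#2:5@101] asks=[#4:6@102]
After op 6 [order #5] market_sell(qty=2): fills=#2x#5:2@101; bids=[#2:3@101] asks=[#4:6@102]
After op 7 [order #6] limit_buy(price=95, qty=4): fills=none; bids=[#2:3@101 #6:4@95] asks=[#4:6@102]
After op 8 [order #7] limit_sell(price=101, qty=3): fills=#2x#7:3@101; bids=[#6:4@95] asks=[#4:6@102]
After op 9 [order #8] limit_sell(price=100, qty=4): fills=none; bids=[#6:4@95] asks=[#8:4@100 #4:6@102]

Answer: BIDS (highest first):
  #6: 4@95
ASKS (lowest first):
  #8: 4@100
  #4: 6@102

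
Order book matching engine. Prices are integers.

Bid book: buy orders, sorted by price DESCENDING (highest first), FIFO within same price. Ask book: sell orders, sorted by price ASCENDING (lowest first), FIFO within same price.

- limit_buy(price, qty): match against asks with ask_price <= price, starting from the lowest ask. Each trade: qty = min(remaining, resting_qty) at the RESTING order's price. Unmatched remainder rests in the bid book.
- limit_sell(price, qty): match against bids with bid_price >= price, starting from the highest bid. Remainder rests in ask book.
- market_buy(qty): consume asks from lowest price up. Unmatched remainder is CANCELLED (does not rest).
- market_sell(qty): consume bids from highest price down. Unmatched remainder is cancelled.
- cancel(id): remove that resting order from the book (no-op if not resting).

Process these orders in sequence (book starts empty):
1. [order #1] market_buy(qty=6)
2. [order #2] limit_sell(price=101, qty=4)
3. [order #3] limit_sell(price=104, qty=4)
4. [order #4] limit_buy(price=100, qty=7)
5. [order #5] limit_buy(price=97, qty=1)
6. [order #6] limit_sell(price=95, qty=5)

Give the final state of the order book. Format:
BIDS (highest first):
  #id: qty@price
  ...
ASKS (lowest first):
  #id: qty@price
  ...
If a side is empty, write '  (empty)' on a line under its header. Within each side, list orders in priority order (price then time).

After op 1 [order #1] market_buy(qty=6): fills=none; bids=[-] asks=[-]
After op 2 [order #2] limit_sell(price=101, qty=4): fills=none; bids=[-] asks=[#2:4@101]
After op 3 [order #3] limit_sell(price=104, qty=4): fills=none; bids=[-] asks=[#2:4@101 #3:4@104]
After op 4 [order #4] limit_buy(price=100, qty=7): fills=none; bids=[#4:7@100] asks=[#2:4@101 #3:4@104]
After op 5 [order #5] limit_buy(price=97, qty=1): fills=none; bids=[#4:7@100 #5:1@97] asks=[#2:4@101 #3:4@104]
After op 6 [order #6] limit_sell(price=95, qty=5): fills=#4x#6:5@100; bids=[#4:2@100 #5:1@97] asks=[#2:4@101 #3:4@104]

Answer: BIDS (highest first):
  #4: 2@100
  #5: 1@97
ASKS (lowest first):
  #2: 4@101
  #3: 4@104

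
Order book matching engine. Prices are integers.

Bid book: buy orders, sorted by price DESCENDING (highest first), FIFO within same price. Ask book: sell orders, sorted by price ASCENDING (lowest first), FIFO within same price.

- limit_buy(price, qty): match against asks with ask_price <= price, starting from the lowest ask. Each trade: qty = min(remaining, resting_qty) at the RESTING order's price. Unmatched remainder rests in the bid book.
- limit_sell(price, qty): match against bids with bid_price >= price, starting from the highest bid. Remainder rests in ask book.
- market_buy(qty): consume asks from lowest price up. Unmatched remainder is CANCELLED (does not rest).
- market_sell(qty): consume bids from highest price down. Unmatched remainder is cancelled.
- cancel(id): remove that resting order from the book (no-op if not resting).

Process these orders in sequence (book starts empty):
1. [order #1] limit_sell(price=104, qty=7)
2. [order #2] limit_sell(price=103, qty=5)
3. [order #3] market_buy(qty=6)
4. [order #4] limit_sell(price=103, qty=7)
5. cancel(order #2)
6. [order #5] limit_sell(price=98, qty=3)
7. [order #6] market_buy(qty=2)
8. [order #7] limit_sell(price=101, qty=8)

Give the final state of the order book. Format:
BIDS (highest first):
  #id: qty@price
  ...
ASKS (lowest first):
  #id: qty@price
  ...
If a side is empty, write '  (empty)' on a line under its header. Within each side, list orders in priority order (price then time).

Answer: BIDS (highest first):
  (empty)
ASKS (lowest first):
  #5: 1@98
  #7: 8@101
  #4: 7@103
  #1: 6@104

Derivation:
After op 1 [order #1] limit_sell(price=104, qty=7): fills=none; bids=[-] asks=[#1:7@104]
After op 2 [order #2] limit_sell(price=103, qty=5): fills=none; bids=[-] asks=[#2:5@103 #1:7@104]
After op 3 [order #3] market_buy(qty=6): fills=#3x#2:5@103 #3x#1:1@104; bids=[-] asks=[#1:6@104]
After op 4 [order #4] limit_sell(price=103, qty=7): fills=none; bids=[-] asks=[#4:7@103 #1:6@104]
After op 5 cancel(order #2): fills=none; bids=[-] asks=[#4:7@103 #1:6@104]
After op 6 [order #5] limit_sell(price=98, qty=3): fills=none; bids=[-] asks=[#5:3@98 #4:7@103 #1:6@104]
After op 7 [order #6] market_buy(qty=2): fills=#6x#5:2@98; bids=[-] asks=[#5:1@98 #4:7@103 #1:6@104]
After op 8 [order #7] limit_sell(price=101, qty=8): fills=none; bids=[-] asks=[#5:1@98 #7:8@101 #4:7@103 #1:6@104]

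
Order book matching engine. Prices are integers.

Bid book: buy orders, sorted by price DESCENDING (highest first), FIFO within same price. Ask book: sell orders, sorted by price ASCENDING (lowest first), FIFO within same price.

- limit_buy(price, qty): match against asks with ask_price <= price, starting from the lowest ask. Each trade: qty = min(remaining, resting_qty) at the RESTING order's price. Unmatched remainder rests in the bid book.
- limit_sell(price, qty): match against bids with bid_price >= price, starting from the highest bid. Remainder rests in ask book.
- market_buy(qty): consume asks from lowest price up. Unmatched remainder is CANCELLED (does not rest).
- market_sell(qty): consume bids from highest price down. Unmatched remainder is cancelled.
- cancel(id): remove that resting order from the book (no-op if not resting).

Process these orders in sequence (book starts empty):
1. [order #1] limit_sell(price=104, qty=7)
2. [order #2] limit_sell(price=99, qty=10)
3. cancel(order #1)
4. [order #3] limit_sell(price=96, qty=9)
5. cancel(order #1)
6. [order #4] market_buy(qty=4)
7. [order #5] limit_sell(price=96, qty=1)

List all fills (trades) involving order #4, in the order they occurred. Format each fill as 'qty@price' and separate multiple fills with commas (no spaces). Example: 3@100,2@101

After op 1 [order #1] limit_sell(price=104, qty=7): fills=none; bids=[-] asks=[#1:7@104]
After op 2 [order #2] limit_sell(price=99, qty=10): fills=none; bids=[-] asks=[#2:10@99 #1:7@104]
After op 3 cancel(order #1): fills=none; bids=[-] asks=[#2:10@99]
After op 4 [order #3] limit_sell(price=96, qty=9): fills=none; bids=[-] asks=[#3:9@96 #2:10@99]
After op 5 cancel(order #1): fills=none; bids=[-] asks=[#3:9@96 #2:10@99]
After op 6 [order #4] market_buy(qty=4): fills=#4x#3:4@96; bids=[-] asks=[#3:5@96 #2:10@99]
After op 7 [order #5] limit_sell(price=96, qty=1): fills=none; bids=[-] asks=[#3:5@96 #5:1@96 #2:10@99]

Answer: 4@96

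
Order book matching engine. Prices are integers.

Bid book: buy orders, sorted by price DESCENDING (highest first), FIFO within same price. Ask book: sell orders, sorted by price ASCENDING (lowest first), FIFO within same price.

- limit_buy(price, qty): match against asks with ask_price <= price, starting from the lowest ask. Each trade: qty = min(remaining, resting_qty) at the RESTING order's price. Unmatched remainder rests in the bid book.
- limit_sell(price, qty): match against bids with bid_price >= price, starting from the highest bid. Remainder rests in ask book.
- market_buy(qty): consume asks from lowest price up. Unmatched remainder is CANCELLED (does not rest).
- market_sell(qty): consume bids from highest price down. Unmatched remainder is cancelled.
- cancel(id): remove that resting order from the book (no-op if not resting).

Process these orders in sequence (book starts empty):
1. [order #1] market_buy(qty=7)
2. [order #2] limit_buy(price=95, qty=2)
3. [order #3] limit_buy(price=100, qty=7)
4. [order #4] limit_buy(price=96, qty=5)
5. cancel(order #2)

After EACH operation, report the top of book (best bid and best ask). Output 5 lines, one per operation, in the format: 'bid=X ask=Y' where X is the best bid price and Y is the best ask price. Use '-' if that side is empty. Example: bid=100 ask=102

Answer: bid=- ask=-
bid=95 ask=-
bid=100 ask=-
bid=100 ask=-
bid=100 ask=-

Derivation:
After op 1 [order #1] market_buy(qty=7): fills=none; bids=[-] asks=[-]
After op 2 [order #2] limit_buy(price=95, qty=2): fills=none; bids=[#2:2@95] asks=[-]
After op 3 [order #3] limit_buy(price=100, qty=7): fills=none; bids=[#3:7@100 #2:2@95] asks=[-]
After op 4 [order #4] limit_buy(price=96, qty=5): fills=none; bids=[#3:7@100 #4:5@96 #2:2@95] asks=[-]
After op 5 cancel(order #2): fills=none; bids=[#3:7@100 #4:5@96] asks=[-]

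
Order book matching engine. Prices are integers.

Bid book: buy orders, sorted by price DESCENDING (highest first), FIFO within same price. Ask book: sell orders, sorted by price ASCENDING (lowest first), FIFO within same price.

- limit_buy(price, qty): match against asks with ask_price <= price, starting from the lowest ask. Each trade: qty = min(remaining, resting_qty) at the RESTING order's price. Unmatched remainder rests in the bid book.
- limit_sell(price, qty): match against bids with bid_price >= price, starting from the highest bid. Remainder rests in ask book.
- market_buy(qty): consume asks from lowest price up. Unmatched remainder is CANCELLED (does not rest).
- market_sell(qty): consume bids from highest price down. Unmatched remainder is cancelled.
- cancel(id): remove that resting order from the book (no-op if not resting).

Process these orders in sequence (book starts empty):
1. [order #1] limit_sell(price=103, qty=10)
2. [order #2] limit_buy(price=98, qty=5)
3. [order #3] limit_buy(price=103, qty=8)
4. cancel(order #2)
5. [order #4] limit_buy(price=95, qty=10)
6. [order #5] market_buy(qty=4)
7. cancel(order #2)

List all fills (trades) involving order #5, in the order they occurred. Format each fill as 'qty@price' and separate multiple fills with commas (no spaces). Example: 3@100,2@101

After op 1 [order #1] limit_sell(price=103, qty=10): fills=none; bids=[-] asks=[#1:10@103]
After op 2 [order #2] limit_buy(price=98, qty=5): fills=none; bids=[#2:5@98] asks=[#1:10@103]
After op 3 [order #3] limit_buy(price=103, qty=8): fills=#3x#1:8@103; bids=[#2:5@98] asks=[#1:2@103]
After op 4 cancel(order #2): fills=none; bids=[-] asks=[#1:2@103]
After op 5 [order #4] limit_buy(price=95, qty=10): fills=none; bids=[#4:10@95] asks=[#1:2@103]
After op 6 [order #5] market_buy(qty=4): fills=#5x#1:2@103; bids=[#4:10@95] asks=[-]
After op 7 cancel(order #2): fills=none; bids=[#4:10@95] asks=[-]

Answer: 2@103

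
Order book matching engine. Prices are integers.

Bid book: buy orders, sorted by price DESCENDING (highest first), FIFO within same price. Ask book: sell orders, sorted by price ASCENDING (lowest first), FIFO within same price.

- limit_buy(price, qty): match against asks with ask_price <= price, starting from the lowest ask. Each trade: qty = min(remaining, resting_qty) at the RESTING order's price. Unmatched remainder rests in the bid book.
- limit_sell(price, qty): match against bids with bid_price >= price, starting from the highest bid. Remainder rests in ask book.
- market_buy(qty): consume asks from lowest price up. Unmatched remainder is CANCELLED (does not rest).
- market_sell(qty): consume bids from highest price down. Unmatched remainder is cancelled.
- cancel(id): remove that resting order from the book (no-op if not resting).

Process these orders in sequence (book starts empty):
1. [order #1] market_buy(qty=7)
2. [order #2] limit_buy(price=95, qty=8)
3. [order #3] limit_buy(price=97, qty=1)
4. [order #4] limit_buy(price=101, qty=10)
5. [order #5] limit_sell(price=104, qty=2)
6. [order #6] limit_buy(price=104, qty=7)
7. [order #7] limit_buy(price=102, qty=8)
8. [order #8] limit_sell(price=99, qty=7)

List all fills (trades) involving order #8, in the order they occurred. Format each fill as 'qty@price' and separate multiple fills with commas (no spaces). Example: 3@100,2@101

Answer: 5@104,2@102

Derivation:
After op 1 [order #1] market_buy(qty=7): fills=none; bids=[-] asks=[-]
After op 2 [order #2] limit_buy(price=95, qty=8): fills=none; bids=[#2:8@95] asks=[-]
After op 3 [order #3] limit_buy(price=97, qty=1): fills=none; bids=[#3:1@97 #2:8@95] asks=[-]
After op 4 [order #4] limit_buy(price=101, qty=10): fills=none; bids=[#4:10@101 #3:1@97 #2:8@95] asks=[-]
After op 5 [order #5] limit_sell(price=104, qty=2): fills=none; bids=[#4:10@101 #3:1@97 #2:8@95] asks=[#5:2@104]
After op 6 [order #6] limit_buy(price=104, qty=7): fills=#6x#5:2@104; bids=[#6:5@104 #4:10@101 #3:1@97 #2:8@95] asks=[-]
After op 7 [order #7] limit_buy(price=102, qty=8): fills=none; bids=[#6:5@104 #7:8@102 #4:10@101 #3:1@97 #2:8@95] asks=[-]
After op 8 [order #8] limit_sell(price=99, qty=7): fills=#6x#8:5@104 #7x#8:2@102; bids=[#7:6@102 #4:10@101 #3:1@97 #2:8@95] asks=[-]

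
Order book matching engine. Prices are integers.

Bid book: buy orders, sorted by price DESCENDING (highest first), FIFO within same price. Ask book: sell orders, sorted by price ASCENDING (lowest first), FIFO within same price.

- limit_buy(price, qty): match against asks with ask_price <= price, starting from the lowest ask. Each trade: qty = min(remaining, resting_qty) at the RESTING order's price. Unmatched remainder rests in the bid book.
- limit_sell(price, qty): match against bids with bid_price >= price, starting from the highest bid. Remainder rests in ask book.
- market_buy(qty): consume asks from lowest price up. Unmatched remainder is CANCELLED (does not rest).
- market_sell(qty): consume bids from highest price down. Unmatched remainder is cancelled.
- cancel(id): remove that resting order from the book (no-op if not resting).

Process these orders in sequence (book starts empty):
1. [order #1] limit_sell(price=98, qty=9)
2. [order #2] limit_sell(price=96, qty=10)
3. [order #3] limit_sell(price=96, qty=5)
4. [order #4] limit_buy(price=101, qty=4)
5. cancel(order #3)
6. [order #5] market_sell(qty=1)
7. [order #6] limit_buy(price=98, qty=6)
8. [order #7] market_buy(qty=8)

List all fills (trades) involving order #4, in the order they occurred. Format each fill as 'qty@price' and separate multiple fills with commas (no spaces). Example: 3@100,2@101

After op 1 [order #1] limit_sell(price=98, qty=9): fills=none; bids=[-] asks=[#1:9@98]
After op 2 [order #2] limit_sell(price=96, qty=10): fills=none; bids=[-] asks=[#2:10@96 #1:9@98]
After op 3 [order #3] limit_sell(price=96, qty=5): fills=none; bids=[-] asks=[#2:10@96 #3:5@96 #1:9@98]
After op 4 [order #4] limit_buy(price=101, qty=4): fills=#4x#2:4@96; bids=[-] asks=[#2:6@96 #3:5@96 #1:9@98]
After op 5 cancel(order #3): fills=none; bids=[-] asks=[#2:6@96 #1:9@98]
After op 6 [order #5] market_sell(qty=1): fills=none; bids=[-] asks=[#2:6@96 #1:9@98]
After op 7 [order #6] limit_buy(price=98, qty=6): fills=#6x#2:6@96; bids=[-] asks=[#1:9@98]
After op 8 [order #7] market_buy(qty=8): fills=#7x#1:8@98; bids=[-] asks=[#1:1@98]

Answer: 4@96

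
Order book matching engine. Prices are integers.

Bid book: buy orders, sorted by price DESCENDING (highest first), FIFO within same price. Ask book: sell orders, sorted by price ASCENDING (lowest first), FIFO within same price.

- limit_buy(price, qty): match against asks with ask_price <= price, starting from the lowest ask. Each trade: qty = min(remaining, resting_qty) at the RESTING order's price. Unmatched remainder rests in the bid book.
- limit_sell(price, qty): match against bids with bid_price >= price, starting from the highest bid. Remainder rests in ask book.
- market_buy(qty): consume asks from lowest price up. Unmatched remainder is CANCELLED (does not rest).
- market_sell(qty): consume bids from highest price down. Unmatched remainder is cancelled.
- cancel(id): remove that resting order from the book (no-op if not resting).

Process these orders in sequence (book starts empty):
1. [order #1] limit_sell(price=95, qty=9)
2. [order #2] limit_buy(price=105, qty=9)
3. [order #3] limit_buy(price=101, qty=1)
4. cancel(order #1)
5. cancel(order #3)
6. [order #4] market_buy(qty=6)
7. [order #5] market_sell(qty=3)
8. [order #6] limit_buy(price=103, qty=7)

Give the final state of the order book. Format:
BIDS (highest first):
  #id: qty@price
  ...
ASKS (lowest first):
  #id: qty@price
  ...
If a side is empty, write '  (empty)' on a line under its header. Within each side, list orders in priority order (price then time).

After op 1 [order #1] limit_sell(price=95, qty=9): fills=none; bids=[-] asks=[#1:9@95]
After op 2 [order #2] limit_buy(price=105, qty=9): fills=#2x#1:9@95; bids=[-] asks=[-]
After op 3 [order #3] limit_buy(price=101, qty=1): fills=none; bids=[#3:1@101] asks=[-]
After op 4 cancel(order #1): fills=none; bids=[#3:1@101] asks=[-]
After op 5 cancel(order #3): fills=none; bids=[-] asks=[-]
After op 6 [order #4] market_buy(qty=6): fills=none; bids=[-] asks=[-]
After op 7 [order #5] market_sell(qty=3): fills=none; bids=[-] asks=[-]
After op 8 [order #6] limit_buy(price=103, qty=7): fills=none; bids=[#6:7@103] asks=[-]

Answer: BIDS (highest first):
  #6: 7@103
ASKS (lowest first):
  (empty)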